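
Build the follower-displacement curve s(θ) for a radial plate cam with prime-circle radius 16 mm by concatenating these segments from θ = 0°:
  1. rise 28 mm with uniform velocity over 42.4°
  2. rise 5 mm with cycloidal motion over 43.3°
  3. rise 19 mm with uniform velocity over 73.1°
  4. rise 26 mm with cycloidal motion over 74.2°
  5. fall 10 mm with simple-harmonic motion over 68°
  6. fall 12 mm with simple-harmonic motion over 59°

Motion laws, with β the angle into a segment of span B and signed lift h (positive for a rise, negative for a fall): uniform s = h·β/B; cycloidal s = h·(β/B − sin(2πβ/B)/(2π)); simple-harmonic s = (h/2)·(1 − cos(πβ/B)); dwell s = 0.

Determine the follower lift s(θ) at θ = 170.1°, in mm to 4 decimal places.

seg 1 [0°–42.4°] uniform, h=28: full span → s += 28 → s = 28.0000
seg 2 [42.4°–85.7°] cycloidal, h=5: full span → s += 5 → s = 33.0000
seg 3 [85.7°–158.8°] uniform, h=19: full span → s += 19 → s = 52.0000
seg 4 [158.8°–233°] cycloidal, h=26: θ=170.1° here. β=11.3, B=74.2. 26·(0.1523 − sin(2π·0.1523)/(2π)) = 0.5772 → s = 52.5772

52.5772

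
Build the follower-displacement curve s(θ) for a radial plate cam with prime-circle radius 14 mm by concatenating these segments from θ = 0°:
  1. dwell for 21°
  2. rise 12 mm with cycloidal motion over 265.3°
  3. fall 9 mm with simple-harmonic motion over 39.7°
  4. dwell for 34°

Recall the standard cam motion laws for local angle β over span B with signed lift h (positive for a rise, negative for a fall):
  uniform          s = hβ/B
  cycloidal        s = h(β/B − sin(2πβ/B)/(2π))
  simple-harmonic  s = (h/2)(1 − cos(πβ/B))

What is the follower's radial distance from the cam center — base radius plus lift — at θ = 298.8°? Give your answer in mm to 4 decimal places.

seg 1 [0°–21°] dwell: s stays 0.0000
seg 2 [21°–286.3°] cycloidal, h=12: full span → s += 12 → s = 12.0000
seg 3 [286.3°–326°] simple-harmonic, h=-9: θ=298.8° here. β=12.5, B=39.7. -9/2·(1 − cos(π·0.3149)) = -2.0278 → s = 9.9722
radial distance = base radius + s = 14 + 9.9722 = 23.9722

23.9722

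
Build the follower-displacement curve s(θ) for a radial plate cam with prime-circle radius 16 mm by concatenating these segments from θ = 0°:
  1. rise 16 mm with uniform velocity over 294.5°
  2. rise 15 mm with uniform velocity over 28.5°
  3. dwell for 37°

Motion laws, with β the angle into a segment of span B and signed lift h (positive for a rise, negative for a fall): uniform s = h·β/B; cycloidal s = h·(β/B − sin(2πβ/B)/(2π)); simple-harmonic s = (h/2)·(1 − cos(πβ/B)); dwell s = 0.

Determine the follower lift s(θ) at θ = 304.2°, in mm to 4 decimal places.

seg 1 [0°–294.5°] uniform, h=16: full span → s += 16 → s = 16.0000
seg 2 [294.5°–323°] uniform, h=15: θ=304.2° here. β=9.7, B=28.5. 15·9.7/28.5 = 5.1053 → s = 21.1053

21.1053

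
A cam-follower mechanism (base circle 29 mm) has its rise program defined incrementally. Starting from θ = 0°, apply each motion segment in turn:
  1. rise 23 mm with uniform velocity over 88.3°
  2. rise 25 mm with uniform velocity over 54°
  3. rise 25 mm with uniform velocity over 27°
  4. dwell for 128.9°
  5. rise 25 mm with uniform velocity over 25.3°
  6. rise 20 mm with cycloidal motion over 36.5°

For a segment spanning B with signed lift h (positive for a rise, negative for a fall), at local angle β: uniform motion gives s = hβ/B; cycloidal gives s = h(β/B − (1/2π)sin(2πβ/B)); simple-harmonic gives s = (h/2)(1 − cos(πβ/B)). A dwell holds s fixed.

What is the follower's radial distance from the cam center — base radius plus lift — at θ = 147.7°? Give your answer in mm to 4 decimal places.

seg 1 [0°–88.3°] uniform, h=23: full span → s += 23 → s = 23.0000
seg 2 [88.3°–142.3°] uniform, h=25: full span → s += 25 → s = 48.0000
seg 3 [142.3°–169.3°] uniform, h=25: θ=147.7° here. β=5.4, B=27. 25·5.4/27 = 5.0000 → s = 53.0000
radial distance = base radius + s = 29 + 53.0000 = 82.0000

82.0000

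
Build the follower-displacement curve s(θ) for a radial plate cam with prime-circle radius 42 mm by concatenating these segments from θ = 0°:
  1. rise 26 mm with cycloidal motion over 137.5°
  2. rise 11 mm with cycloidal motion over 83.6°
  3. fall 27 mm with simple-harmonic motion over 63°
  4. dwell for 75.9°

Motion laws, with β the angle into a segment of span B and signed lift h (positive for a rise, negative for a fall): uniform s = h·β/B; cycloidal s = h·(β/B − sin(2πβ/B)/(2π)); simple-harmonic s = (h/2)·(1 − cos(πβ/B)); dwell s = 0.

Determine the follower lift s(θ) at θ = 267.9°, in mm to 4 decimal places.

seg 1 [0°–137.5°] cycloidal, h=26: full span → s += 26 → s = 26.0000
seg 2 [137.5°–221.1°] cycloidal, h=11: full span → s += 11 → s = 37.0000
seg 3 [221.1°–284.1°] simple-harmonic, h=-27: θ=267.9° here. β=46.8, B=63. -27/2·(1 − cos(π·0.7429)) = -22.8293 → s = 14.1707

14.1707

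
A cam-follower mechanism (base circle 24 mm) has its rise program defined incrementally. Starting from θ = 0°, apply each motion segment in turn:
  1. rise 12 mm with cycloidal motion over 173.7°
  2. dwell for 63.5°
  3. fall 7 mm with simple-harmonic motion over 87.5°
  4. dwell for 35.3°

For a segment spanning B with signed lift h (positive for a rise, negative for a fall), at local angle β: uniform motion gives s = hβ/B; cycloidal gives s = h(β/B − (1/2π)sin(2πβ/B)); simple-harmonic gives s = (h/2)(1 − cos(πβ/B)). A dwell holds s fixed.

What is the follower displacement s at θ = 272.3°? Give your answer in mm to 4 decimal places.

seg 1 [0°–173.7°] cycloidal, h=12: full span → s += 12 → s = 12.0000
seg 2 [173.7°–237.2°] dwell: s stays 12.0000
seg 3 [237.2°–324.7°] simple-harmonic, h=-7: θ=272.3° here. β=35.1, B=87.5. -7/2·(1 − cos(π·0.4011)) = -2.4304 → s = 9.5696

9.5696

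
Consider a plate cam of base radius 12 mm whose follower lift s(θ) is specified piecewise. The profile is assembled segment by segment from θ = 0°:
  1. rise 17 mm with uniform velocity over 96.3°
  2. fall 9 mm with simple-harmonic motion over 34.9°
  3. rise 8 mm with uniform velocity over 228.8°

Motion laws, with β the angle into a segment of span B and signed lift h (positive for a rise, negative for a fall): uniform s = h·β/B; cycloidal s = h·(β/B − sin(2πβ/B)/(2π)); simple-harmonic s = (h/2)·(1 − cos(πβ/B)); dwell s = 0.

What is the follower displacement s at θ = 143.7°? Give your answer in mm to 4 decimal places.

seg 1 [0°–96.3°] uniform, h=17: full span → s += 17 → s = 17.0000
seg 2 [96.3°–131.2°] simple-harmonic, h=-9: full span → s += -9 → s = 8.0000
seg 3 [131.2°–360°] uniform, h=8: θ=143.7° here. β=12.5, B=228.8. 8·12.5/228.8 = 0.4371 → s = 8.4371

8.4371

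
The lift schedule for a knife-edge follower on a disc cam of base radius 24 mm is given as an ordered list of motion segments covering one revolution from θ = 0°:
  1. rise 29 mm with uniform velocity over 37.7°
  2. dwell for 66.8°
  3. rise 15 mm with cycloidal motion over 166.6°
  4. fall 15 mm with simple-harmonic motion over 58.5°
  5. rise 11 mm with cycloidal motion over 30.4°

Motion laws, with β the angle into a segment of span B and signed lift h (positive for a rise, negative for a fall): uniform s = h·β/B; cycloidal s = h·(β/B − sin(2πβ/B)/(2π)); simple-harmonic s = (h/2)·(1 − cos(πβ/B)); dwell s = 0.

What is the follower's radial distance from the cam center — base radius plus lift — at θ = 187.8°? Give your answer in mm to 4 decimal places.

seg 1 [0°–37.7°] uniform, h=29: full span → s += 29 → s = 29.0000
seg 2 [37.7°–104.5°] dwell: s stays 29.0000
seg 3 [104.5°–271.1°] cycloidal, h=15: θ=187.8° here. β=83.3, B=166.6. 15·(0.5000 − sin(2π·0.5000)/(2π)) = 7.5000 → s = 36.5000
radial distance = base radius + s = 24 + 36.5000 = 60.5000

60.5000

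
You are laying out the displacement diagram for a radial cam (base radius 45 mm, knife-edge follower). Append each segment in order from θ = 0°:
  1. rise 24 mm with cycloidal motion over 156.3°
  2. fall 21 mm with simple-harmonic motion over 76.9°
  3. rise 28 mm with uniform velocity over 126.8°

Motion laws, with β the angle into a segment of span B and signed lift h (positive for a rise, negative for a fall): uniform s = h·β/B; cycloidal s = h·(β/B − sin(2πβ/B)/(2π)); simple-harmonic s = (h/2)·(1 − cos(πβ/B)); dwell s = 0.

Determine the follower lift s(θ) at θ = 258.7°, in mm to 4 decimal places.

seg 1 [0°–156.3°] cycloidal, h=24: full span → s += 24 → s = 24.0000
seg 2 [156.3°–233.2°] simple-harmonic, h=-21: full span → s += -21 → s = 3.0000
seg 3 [233.2°–360°] uniform, h=28: θ=258.7° here. β=25.5, B=126.8. 28·25.5/126.8 = 5.6309 → s = 8.6309

8.6309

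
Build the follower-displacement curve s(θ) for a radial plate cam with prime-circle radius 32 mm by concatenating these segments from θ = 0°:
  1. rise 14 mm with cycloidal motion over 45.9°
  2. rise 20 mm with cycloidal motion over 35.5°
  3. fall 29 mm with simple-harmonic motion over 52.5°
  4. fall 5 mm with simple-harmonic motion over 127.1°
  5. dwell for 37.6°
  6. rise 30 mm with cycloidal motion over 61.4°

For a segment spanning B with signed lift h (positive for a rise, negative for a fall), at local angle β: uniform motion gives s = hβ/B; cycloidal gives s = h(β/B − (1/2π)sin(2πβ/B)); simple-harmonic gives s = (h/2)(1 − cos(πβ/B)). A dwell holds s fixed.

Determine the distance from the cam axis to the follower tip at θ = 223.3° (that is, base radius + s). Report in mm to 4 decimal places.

seg 1 [0°–45.9°] cycloidal, h=14: full span → s += 14 → s = 14.0000
seg 2 [45.9°–81.4°] cycloidal, h=20: full span → s += 20 → s = 34.0000
seg 3 [81.4°–133.9°] simple-harmonic, h=-29: full span → s += -29 → s = 5.0000
seg 4 [133.9°–261°] simple-harmonic, h=-5: θ=223.3° here. β=89.4, B=127.1. -5/2·(1 − cos(π·0.7034)) = -3.9909 → s = 1.0091
radial distance = base radius + s = 32 + 1.0091 = 33.0091

33.0091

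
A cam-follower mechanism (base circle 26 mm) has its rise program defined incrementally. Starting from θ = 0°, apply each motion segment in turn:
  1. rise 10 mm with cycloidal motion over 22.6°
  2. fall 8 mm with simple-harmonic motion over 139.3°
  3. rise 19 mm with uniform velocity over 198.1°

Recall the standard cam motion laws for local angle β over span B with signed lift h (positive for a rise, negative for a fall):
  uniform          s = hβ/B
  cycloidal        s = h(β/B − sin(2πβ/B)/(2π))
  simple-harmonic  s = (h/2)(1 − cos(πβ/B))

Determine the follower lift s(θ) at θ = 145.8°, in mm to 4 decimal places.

seg 1 [0°–22.6°] cycloidal, h=10: full span → s += 10 → s = 10.0000
seg 2 [22.6°–161.9°] simple-harmonic, h=-8: θ=145.8° here. β=123.2, B=139.3. -8/2·(1 − cos(π·0.8844)) = -7.7392 → s = 2.2608

2.2608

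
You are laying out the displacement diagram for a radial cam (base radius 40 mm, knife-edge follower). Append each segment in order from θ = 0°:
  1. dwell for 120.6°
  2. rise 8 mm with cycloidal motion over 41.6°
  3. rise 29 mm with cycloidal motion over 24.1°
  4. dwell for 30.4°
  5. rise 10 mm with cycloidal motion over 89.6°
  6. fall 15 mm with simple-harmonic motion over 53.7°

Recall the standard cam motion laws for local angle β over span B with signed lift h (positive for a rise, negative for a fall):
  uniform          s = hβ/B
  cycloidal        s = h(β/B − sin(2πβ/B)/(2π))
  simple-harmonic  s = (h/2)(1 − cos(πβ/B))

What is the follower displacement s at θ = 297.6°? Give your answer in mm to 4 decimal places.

seg 1 [0°–120.6°] dwell: s stays 0.0000
seg 2 [120.6°–162.2°] cycloidal, h=8: full span → s += 8 → s = 8.0000
seg 3 [162.2°–186.3°] cycloidal, h=29: full span → s += 29 → s = 37.0000
seg 4 [186.3°–216.7°] dwell: s stays 37.0000
seg 5 [216.7°–306.3°] cycloidal, h=10: θ=297.6° here. β=80.9, B=89.6. 10·(0.9029 − sin(2π·0.9029)/(2π)) = 9.9409 → s = 46.9409

46.9409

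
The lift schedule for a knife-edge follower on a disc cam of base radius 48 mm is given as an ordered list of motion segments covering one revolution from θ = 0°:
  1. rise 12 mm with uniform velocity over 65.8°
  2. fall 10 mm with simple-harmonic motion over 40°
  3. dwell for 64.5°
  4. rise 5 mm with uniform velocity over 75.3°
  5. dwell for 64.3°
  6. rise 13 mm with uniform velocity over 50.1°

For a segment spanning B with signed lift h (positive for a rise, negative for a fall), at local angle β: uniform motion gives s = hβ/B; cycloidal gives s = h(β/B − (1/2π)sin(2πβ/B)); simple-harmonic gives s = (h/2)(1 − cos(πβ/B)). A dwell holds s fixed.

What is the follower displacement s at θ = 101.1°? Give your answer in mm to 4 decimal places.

seg 1 [0°–65.8°] uniform, h=12: full span → s += 12 → s = 12.0000
seg 2 [65.8°–105.8°] simple-harmonic, h=-10: θ=101.1° here. β=35.3, B=40. -10/2·(1 − cos(π·0.8825)) = -9.6632 → s = 2.3368

2.3368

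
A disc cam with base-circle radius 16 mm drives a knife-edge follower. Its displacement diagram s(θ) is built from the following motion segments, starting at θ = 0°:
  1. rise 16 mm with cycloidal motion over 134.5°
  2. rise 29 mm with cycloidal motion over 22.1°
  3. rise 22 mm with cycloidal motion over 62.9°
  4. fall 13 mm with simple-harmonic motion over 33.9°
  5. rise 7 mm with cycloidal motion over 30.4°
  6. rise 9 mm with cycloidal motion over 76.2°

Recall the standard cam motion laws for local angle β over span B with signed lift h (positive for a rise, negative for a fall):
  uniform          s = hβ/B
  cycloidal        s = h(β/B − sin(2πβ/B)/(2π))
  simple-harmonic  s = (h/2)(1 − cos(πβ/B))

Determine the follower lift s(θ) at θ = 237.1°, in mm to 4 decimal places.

seg 1 [0°–134.5°] cycloidal, h=16: full span → s += 16 → s = 16.0000
seg 2 [134.5°–156.6°] cycloidal, h=29: full span → s += 29 → s = 45.0000
seg 3 [156.6°–219.5°] cycloidal, h=22: full span → s += 22 → s = 67.0000
seg 4 [219.5°–253.4°] simple-harmonic, h=-13: θ=237.1° here. β=17.6, B=33.9. -13/2·(1 − cos(π·0.5192)) = -6.8913 → s = 60.1087

60.1087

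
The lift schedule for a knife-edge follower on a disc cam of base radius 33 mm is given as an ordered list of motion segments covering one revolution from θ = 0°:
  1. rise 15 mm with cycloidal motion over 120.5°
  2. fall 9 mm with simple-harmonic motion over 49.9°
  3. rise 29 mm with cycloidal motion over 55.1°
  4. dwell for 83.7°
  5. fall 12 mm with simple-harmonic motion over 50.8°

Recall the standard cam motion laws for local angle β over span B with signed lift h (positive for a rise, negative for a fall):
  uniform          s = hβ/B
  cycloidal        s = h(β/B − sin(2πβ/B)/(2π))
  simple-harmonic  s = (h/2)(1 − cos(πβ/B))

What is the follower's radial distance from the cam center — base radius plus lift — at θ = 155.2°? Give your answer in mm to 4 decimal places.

seg 1 [0°–120.5°] cycloidal, h=15: full span → s += 15 → s = 15.0000
seg 2 [120.5°–170.4°] simple-harmonic, h=-9: θ=155.2° here. β=34.7, B=49.9. -9/2·(1 − cos(π·0.6954)) = -7.0920 → s = 7.9080
radial distance = base radius + s = 33 + 7.9080 = 40.9080

40.9080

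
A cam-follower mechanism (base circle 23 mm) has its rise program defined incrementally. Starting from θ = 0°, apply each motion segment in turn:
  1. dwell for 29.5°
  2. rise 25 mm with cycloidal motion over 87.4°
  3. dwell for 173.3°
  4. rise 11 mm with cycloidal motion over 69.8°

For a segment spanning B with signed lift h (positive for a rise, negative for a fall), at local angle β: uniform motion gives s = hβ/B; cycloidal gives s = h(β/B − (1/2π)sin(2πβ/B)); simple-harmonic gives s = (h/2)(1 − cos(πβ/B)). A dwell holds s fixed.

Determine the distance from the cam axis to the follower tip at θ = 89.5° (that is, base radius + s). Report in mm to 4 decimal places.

seg 1 [0°–29.5°] dwell: s stays 0.0000
seg 2 [29.5°–116.9°] cycloidal, h=25: θ=89.5° here. β=60, B=87.4. 25·(0.6865 − sin(2π·0.6865)/(2π)) = 20.8288 → s = 20.8288
radial distance = base radius + s = 23 + 20.8288 = 43.8288

43.8288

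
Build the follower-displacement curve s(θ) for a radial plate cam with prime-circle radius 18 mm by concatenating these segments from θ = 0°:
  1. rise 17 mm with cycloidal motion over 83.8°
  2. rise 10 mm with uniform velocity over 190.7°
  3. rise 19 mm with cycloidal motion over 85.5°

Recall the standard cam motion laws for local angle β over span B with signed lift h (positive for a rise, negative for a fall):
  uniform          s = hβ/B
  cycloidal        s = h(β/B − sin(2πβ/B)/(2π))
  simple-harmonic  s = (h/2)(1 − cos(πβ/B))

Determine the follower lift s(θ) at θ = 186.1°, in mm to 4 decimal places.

seg 1 [0°–83.8°] cycloidal, h=17: full span → s += 17 → s = 17.0000
seg 2 [83.8°–274.5°] uniform, h=10: θ=186.1° here. β=102.3, B=190.7. 10·102.3/190.7 = 5.3644 → s = 22.3644

22.3644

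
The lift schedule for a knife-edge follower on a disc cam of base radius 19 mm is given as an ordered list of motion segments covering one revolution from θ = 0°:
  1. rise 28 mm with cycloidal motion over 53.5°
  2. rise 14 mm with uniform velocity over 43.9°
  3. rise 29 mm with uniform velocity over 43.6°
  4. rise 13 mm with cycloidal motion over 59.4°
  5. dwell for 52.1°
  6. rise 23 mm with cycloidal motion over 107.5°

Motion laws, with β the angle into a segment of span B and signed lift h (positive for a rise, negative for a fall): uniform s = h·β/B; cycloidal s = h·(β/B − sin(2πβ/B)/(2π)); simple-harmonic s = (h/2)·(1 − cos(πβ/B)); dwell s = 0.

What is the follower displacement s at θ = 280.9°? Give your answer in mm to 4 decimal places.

seg 1 [0°–53.5°] cycloidal, h=28: full span → s += 28 → s = 28.0000
seg 2 [53.5°–97.4°] uniform, h=14: full span → s += 14 → s = 42.0000
seg 3 [97.4°–141°] uniform, h=29: full span → s += 29 → s = 71.0000
seg 4 [141°–200.4°] cycloidal, h=13: full span → s += 13 → s = 84.0000
seg 5 [200.4°–252.5°] dwell: s stays 84.0000
seg 6 [252.5°–360°] cycloidal, h=23: θ=280.9° here. β=28.4, B=107.5. 23·(0.2642 − sin(2π·0.2642)/(2π)) = 2.4302 → s = 86.4302

86.4302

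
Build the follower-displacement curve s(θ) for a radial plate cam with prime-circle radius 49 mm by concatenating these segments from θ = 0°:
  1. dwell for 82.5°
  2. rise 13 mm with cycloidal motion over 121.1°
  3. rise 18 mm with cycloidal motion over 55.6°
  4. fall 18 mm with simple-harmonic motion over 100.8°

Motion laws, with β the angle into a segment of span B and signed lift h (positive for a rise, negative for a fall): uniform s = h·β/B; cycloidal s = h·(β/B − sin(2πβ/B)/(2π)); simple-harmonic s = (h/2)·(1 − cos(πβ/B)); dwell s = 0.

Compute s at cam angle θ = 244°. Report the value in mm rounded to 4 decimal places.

seg 1 [0°–82.5°] dwell: s stays 0.0000
seg 2 [82.5°–203.6°] cycloidal, h=13: full span → s += 13 → s = 13.0000
seg 3 [203.6°–259.2°] cycloidal, h=18: θ=244° here. β=40.4, B=55.6. 18·(0.7266 − sin(2π·0.7266)/(2π)) = 15.9131 → s = 28.9131

28.9131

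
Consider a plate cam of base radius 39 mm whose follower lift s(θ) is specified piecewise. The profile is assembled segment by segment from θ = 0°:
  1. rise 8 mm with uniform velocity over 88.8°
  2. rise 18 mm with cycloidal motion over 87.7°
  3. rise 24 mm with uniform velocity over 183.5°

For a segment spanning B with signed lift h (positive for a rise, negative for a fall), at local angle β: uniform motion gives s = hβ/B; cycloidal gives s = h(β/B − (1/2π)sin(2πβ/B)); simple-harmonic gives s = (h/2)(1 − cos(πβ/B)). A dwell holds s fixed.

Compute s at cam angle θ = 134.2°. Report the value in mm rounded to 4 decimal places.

seg 1 [0°–88.8°] uniform, h=8: full span → s += 8 → s = 8.0000
seg 2 [88.8°–176.5°] cycloidal, h=18: θ=134.2° here. β=45.4, B=87.7. 18·(0.5177 − sin(2π·0.5177)/(2π)) = 9.6356 → s = 17.6356

17.6356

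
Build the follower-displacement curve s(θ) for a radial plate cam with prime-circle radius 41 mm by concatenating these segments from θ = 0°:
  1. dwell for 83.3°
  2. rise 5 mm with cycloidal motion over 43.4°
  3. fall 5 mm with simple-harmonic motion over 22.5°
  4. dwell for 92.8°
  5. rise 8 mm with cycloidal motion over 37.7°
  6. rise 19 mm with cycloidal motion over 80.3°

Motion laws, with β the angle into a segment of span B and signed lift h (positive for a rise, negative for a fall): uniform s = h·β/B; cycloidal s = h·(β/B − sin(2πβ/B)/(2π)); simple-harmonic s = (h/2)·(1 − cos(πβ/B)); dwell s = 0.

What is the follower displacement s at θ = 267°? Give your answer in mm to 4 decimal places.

seg 1 [0°–83.3°] dwell: s stays 0.0000
seg 2 [83.3°–126.7°] cycloidal, h=5: full span → s += 5 → s = 5.0000
seg 3 [126.7°–149.2°] simple-harmonic, h=-5: full span → s += -5 → s = 0.0000
seg 4 [149.2°–242°] dwell: s stays 0.0000
seg 5 [242°–279.7°] cycloidal, h=8: θ=267° here. β=25, B=37.7. 8·(0.6631 − sin(2π·0.6631)/(2π)) = 6.3933 → s = 6.3933

6.3933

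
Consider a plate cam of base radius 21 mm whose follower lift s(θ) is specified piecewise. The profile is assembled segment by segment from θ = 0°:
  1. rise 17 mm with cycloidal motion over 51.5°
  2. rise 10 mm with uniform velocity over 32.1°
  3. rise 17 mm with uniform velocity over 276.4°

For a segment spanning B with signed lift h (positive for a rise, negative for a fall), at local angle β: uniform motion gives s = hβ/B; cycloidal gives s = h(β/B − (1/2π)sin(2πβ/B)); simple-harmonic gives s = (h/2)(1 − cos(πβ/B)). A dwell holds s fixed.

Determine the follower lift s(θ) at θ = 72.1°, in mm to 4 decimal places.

seg 1 [0°–51.5°] cycloidal, h=17: full span → s += 17 → s = 17.0000
seg 2 [51.5°–83.6°] uniform, h=10: θ=72.1° here. β=20.6, B=32.1. 10·20.6/32.1 = 6.4174 → s = 23.4174

23.4174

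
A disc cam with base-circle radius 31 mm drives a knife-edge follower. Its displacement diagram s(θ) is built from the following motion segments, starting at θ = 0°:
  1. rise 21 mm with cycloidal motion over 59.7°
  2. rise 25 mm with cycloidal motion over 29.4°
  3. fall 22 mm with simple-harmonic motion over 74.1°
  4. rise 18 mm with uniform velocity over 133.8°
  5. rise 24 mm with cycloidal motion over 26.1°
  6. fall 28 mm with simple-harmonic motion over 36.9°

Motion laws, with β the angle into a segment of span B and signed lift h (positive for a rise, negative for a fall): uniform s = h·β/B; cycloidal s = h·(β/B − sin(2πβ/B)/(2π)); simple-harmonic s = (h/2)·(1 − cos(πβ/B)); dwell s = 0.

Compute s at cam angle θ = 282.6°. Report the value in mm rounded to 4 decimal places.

seg 1 [0°–59.7°] cycloidal, h=21: full span → s += 21 → s = 21.0000
seg 2 [59.7°–89.1°] cycloidal, h=25: full span → s += 25 → s = 46.0000
seg 3 [89.1°–163.2°] simple-harmonic, h=-22: full span → s += -22 → s = 24.0000
seg 4 [163.2°–297°] uniform, h=18: θ=282.6° here. β=119.4, B=133.8. 18·119.4/133.8 = 16.0628 → s = 40.0628

40.0628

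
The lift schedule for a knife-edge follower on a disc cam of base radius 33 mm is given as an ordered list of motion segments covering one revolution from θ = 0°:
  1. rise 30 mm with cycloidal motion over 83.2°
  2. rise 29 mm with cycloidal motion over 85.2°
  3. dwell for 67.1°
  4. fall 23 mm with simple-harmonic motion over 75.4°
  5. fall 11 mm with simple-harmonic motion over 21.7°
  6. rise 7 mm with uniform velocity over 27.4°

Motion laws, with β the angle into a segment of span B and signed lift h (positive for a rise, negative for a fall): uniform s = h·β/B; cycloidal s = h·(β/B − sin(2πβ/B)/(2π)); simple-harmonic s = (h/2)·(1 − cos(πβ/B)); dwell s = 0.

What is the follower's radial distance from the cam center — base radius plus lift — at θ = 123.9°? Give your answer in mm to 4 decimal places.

seg 1 [0°–83.2°] cycloidal, h=30: full span → s += 30 → s = 30.0000
seg 2 [83.2°–168.4°] cycloidal, h=29: θ=123.9° here. β=40.7, B=85.2. 29·(0.4777 − sin(2π·0.4777)/(2π)) = 13.2087 → s = 43.2087
radial distance = base radius + s = 33 + 43.2087 = 76.2087

76.2087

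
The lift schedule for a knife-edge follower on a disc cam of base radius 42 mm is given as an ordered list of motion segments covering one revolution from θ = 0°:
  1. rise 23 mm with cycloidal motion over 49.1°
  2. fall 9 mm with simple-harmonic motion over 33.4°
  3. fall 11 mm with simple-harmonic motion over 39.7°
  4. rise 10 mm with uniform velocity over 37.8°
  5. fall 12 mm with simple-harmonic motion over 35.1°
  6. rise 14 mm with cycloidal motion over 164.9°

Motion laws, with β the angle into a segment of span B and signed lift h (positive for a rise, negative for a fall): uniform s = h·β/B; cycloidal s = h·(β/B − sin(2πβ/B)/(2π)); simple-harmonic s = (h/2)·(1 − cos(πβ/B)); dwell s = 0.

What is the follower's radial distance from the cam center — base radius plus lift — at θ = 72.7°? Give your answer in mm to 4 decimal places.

seg 1 [0°–49.1°] cycloidal, h=23: full span → s += 23 → s = 23.0000
seg 2 [49.1°–82.5°] simple-harmonic, h=-9: θ=72.7° here. β=23.6, B=33.4. -9/2·(1 − cos(π·0.7066)) = -7.2198 → s = 15.7802
radial distance = base radius + s = 42 + 15.7802 = 57.7802

57.7802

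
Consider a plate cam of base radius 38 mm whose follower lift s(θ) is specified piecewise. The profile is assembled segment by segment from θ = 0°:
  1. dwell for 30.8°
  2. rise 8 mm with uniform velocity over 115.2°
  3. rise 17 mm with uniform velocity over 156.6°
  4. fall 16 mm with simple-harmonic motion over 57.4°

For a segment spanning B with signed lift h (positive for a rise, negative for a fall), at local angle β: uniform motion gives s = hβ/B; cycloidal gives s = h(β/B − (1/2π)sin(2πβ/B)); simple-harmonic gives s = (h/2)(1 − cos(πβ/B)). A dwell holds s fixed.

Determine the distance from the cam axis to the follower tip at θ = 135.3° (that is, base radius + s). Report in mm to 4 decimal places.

seg 1 [0°–30.8°] dwell: s stays 0.0000
seg 2 [30.8°–146°] uniform, h=8: θ=135.3° here. β=104.5, B=115.2. 8·104.5/115.2 = 7.2569 → s = 7.2569
radial distance = base radius + s = 38 + 7.2569 = 45.2569

45.2569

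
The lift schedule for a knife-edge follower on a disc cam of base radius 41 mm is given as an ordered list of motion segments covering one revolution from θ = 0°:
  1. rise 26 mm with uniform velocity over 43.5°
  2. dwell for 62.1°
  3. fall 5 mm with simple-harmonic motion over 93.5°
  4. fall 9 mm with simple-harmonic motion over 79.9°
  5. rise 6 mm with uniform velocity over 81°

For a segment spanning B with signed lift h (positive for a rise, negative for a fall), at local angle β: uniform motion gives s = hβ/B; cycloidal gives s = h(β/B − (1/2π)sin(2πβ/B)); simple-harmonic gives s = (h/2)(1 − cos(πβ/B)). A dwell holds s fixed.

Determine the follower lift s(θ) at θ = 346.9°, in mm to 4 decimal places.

seg 1 [0°–43.5°] uniform, h=26: full span → s += 26 → s = 26.0000
seg 2 [43.5°–105.6°] dwell: s stays 26.0000
seg 3 [105.6°–199.1°] simple-harmonic, h=-5: full span → s += -5 → s = 21.0000
seg 4 [199.1°–279°] simple-harmonic, h=-9: full span → s += -9 → s = 12.0000
seg 5 [279°–360°] uniform, h=6: θ=346.9° here. β=67.9, B=81. 6·67.9/81 = 5.0296 → s = 17.0296

17.0296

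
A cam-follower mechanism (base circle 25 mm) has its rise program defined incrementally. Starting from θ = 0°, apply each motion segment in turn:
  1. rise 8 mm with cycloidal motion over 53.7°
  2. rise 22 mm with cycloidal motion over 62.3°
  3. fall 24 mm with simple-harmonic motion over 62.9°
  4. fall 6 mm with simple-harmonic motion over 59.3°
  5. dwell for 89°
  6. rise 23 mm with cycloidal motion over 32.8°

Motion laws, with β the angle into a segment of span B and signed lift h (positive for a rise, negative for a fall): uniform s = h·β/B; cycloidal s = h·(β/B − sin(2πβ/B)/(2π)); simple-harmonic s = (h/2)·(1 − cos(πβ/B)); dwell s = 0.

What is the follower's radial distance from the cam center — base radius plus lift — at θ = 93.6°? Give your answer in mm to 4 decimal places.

seg 1 [0°–53.7°] cycloidal, h=8: full span → s += 8 → s = 8.0000
seg 2 [53.7°–116°] cycloidal, h=22: θ=93.6° here. β=39.9, B=62.3. 22·(0.6404 − sin(2π·0.6404)/(2π)) = 16.7941 → s = 24.7941
radial distance = base radius + s = 25 + 24.7941 = 49.7941

49.7941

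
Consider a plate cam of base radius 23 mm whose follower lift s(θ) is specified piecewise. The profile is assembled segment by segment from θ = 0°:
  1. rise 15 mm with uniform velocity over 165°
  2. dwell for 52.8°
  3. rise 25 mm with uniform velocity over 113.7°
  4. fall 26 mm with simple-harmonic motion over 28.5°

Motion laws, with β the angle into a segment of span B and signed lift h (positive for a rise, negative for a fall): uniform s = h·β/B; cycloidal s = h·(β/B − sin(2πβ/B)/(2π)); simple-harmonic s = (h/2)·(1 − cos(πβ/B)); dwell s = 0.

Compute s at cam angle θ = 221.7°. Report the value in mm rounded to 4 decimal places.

seg 1 [0°–165°] uniform, h=15: full span → s += 15 → s = 15.0000
seg 2 [165°–217.8°] dwell: s stays 15.0000
seg 3 [217.8°–331.5°] uniform, h=25: θ=221.7° here. β=3.9, B=113.7. 25·3.9/113.7 = 0.8575 → s = 15.8575

15.8575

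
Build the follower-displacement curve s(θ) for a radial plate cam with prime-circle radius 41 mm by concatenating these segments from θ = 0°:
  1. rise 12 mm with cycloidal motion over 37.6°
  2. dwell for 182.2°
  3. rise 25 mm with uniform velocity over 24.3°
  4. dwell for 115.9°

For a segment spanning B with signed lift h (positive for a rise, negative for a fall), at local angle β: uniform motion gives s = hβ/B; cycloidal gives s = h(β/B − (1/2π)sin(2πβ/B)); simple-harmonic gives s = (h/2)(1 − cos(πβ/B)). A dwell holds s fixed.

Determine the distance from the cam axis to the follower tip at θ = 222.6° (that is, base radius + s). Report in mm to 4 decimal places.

seg 1 [0°–37.6°] cycloidal, h=12: full span → s += 12 → s = 12.0000
seg 2 [37.6°–219.8°] dwell: s stays 12.0000
seg 3 [219.8°–244.1°] uniform, h=25: θ=222.6° here. β=2.8, B=24.3. 25·2.8/24.3 = 2.8807 → s = 14.8807
radial distance = base radius + s = 41 + 14.8807 = 55.8807

55.8807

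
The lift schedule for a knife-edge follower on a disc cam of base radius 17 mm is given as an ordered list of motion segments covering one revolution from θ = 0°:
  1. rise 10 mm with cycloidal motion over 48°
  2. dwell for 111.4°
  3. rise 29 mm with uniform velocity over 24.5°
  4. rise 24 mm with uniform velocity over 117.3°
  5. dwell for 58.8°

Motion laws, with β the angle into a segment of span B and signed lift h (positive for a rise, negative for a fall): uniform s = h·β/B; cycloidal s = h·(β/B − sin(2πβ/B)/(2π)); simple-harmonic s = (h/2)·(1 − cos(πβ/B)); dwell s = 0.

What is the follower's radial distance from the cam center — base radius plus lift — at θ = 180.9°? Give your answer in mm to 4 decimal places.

seg 1 [0°–48°] cycloidal, h=10: full span → s += 10 → s = 10.0000
seg 2 [48°–159.4°] dwell: s stays 10.0000
seg 3 [159.4°–183.9°] uniform, h=29: θ=180.9° here. β=21.5, B=24.5. 29·21.5/24.5 = 25.4490 → s = 35.4490
radial distance = base radius + s = 17 + 35.4490 = 52.4490

52.4490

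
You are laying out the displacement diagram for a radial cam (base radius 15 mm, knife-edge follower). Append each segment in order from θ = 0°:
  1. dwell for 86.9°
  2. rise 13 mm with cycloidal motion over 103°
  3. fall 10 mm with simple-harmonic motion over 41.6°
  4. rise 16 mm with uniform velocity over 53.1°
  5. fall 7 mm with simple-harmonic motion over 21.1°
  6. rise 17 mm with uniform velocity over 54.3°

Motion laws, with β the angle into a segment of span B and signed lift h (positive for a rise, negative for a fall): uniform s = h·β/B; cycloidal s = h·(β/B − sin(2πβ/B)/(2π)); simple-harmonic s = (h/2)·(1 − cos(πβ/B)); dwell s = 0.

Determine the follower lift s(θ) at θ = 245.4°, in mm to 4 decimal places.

seg 1 [0°–86.9°] dwell: s stays 0.0000
seg 2 [86.9°–189.9°] cycloidal, h=13: full span → s += 13 → s = 13.0000
seg 3 [189.9°–231.5°] simple-harmonic, h=-10: full span → s += -10 → s = 3.0000
seg 4 [231.5°–284.6°] uniform, h=16: θ=245.4° here. β=13.9, B=53.1. 16·13.9/53.1 = 4.1883 → s = 7.1883

7.1883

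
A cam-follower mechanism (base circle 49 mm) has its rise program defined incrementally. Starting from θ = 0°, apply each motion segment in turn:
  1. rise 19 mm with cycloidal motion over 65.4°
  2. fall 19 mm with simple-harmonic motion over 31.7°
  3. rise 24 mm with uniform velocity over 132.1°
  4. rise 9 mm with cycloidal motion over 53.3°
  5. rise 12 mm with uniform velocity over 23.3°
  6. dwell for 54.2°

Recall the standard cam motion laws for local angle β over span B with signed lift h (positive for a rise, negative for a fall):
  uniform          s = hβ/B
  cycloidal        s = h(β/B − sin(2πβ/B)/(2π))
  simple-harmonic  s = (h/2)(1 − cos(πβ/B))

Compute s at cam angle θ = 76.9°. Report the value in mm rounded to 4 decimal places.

seg 1 [0°–65.4°] cycloidal, h=19: full span → s += 19 → s = 19.0000
seg 2 [65.4°–97.1°] simple-harmonic, h=-19: θ=76.9° here. β=11.5, B=31.7. -19/2·(1 − cos(π·0.3628)) = -5.5302 → s = 13.4698

13.4698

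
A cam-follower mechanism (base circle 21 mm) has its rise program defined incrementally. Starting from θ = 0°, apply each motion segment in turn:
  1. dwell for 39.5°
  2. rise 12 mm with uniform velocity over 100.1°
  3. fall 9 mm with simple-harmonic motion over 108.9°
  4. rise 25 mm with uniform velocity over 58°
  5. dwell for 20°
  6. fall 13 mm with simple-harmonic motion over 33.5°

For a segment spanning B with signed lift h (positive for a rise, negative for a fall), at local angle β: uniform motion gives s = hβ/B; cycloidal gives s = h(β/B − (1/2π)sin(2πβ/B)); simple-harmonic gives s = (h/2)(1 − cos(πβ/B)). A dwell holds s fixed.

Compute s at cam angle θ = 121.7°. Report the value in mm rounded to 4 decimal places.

seg 1 [0°–39.5°] dwell: s stays 0.0000
seg 2 [39.5°–139.6°] uniform, h=12: θ=121.7° here. β=82.2, B=100.1. 12·82.2/100.1 = 9.8541 → s = 9.8541

9.8541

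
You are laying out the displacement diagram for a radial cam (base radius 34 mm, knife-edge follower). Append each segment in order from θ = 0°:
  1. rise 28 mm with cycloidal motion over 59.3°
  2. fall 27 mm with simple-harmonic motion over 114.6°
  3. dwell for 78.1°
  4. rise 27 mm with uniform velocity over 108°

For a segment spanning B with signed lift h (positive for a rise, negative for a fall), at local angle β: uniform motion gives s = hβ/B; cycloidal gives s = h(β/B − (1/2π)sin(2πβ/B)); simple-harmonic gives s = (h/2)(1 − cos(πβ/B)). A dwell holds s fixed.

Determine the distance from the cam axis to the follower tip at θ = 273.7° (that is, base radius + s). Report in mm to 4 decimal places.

seg 1 [0°–59.3°] cycloidal, h=28: full span → s += 28 → s = 28.0000
seg 2 [59.3°–173.9°] simple-harmonic, h=-27: full span → s += -27 → s = 1.0000
seg 3 [173.9°–252°] dwell: s stays 1.0000
seg 4 [252°–360°] uniform, h=27: θ=273.7° here. β=21.7, B=108. 27·21.7/108 = 5.4250 → s = 6.4250
radial distance = base radius + s = 34 + 6.4250 = 40.4250

40.4250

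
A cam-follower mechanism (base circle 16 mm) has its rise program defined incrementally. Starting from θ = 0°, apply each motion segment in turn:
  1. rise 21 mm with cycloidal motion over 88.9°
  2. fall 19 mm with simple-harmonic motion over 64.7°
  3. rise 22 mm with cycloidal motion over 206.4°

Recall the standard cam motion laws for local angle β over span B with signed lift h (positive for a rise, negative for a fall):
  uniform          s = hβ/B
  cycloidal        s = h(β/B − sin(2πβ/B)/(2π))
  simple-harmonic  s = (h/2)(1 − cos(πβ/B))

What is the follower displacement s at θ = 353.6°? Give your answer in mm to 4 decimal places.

seg 1 [0°–88.9°] cycloidal, h=21: full span → s += 21 → s = 21.0000
seg 2 [88.9°–153.6°] simple-harmonic, h=-19: full span → s += -19 → s = 2.0000
seg 3 [153.6°–360°] cycloidal, h=22: θ=353.6° here. β=200, B=206.4. 22·(0.9690 − sin(2π·0.9690)/(2π)) = 21.9957 → s = 23.9957

23.9957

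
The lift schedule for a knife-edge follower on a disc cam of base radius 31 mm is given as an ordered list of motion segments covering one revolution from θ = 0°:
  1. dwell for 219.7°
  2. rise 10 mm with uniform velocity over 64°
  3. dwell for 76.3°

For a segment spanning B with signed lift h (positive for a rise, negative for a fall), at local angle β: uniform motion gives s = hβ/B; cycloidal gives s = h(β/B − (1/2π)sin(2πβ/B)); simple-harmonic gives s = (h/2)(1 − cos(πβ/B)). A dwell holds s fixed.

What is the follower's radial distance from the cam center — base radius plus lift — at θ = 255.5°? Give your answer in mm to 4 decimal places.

seg 1 [0°–219.7°] dwell: s stays 0.0000
seg 2 [219.7°–283.7°] uniform, h=10: θ=255.5° here. β=35.8, B=64. 10·35.8/64 = 5.5938 → s = 5.5938
radial distance = base radius + s = 31 + 5.5938 = 36.5938

36.5938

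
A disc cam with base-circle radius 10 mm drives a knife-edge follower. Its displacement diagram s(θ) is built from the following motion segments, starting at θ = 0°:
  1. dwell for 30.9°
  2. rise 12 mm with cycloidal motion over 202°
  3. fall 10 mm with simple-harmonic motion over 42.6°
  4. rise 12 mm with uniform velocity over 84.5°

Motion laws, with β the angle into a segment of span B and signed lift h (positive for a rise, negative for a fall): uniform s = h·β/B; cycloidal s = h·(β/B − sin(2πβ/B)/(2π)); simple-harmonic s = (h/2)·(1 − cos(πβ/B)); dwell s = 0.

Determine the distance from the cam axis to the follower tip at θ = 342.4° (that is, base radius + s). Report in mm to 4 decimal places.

seg 1 [0°–30.9°] dwell: s stays 0.0000
seg 2 [30.9°–232.9°] cycloidal, h=12: full span → s += 12 → s = 12.0000
seg 3 [232.9°–275.5°] simple-harmonic, h=-10: full span → s += -10 → s = 2.0000
seg 4 [275.5°–360°] uniform, h=12: θ=342.4° here. β=66.9, B=84.5. 12·66.9/84.5 = 9.5006 → s = 11.5006
radial distance = base radius + s = 10 + 11.5006 = 21.5006

21.5006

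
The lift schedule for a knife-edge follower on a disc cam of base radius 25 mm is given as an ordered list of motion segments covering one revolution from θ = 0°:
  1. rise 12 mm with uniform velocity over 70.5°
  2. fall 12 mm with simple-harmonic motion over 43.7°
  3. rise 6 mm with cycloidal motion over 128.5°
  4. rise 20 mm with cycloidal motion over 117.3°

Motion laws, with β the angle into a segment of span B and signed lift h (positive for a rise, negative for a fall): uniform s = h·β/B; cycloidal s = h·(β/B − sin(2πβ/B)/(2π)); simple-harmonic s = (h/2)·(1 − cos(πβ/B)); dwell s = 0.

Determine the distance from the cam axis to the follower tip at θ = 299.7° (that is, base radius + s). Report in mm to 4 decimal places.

seg 1 [0°–70.5°] uniform, h=12: full span → s += 12 → s = 12.0000
seg 2 [70.5°–114.2°] simple-harmonic, h=-12: full span → s += -12 → s = 0.0000
seg 3 [114.2°–242.7°] cycloidal, h=6: full span → s += 6 → s = 6.0000
seg 4 [242.7°–360°] cycloidal, h=20: θ=299.7° here. β=57, B=117.3. 20·(0.4859 − sin(2π·0.4859)/(2π)) = 9.4377 → s = 15.4377
radial distance = base radius + s = 25 + 15.4377 = 40.4377

40.4377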